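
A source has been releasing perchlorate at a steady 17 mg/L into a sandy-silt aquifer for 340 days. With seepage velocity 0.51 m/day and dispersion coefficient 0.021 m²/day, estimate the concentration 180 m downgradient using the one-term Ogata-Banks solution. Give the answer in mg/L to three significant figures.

0.686 mg/L

For a continuous step input, C/C₀ ≈ ½·erfc((x−vt)/(2√(Dt))).
vt = 0.51 × 340 = 173.4 m and 2√(Dt) = 2√(0.021 × 340) = 5.344 m.
Argument (x−vt)/(2√(Dt)) = (180 − 173.4)/5.344 = 1.235; ½·erfc(1.235) = 0.04036.
C = 17 × 0.04036 = 0.686 mg/L.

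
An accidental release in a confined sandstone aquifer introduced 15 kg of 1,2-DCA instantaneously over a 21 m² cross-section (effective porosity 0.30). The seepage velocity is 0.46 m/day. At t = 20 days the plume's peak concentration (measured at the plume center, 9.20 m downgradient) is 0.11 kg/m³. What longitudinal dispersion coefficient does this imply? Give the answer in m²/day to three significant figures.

At the plume center C_max = M/(n_e·A·√(4πDt)), so D = M²/(4πt·(n_e·A·C_max)²).
n_e·A·C_max = 0.30 × 21 × 0.11 = 0.6930 kg/m.
D = 15²/(4π × 20 × 0.6930²) = 1.86 m²/day.

1.86 m²/day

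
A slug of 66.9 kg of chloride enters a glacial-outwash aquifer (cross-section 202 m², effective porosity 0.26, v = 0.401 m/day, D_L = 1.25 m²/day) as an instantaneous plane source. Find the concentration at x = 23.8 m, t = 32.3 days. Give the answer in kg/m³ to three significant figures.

For an instantaneous plane source, C(x,t) = M/(n_e·A·√(4πDt)) · exp(−(x−vt)²/(4Dt)), with n_e·A the pore (flow) area.
Plume center vt = 0.401 × 32.3 = 12.9523 m, so the well at 23.8 m is 10.8477 m downgradient of the peak.
√(4πDt) = 22.52 m, giving peak height M/(n_e·A·√(4πDt)) = 66.9/(0.26 × 202 × 22.52) = 0.05656 kg/m³.
(x−vt)²/(4Dt) = (10.8477)²/(4 × 1.25 × 32.3) = 0.7286; exp(−0.7286) = 0.4826.
C = 0.05656 × 0.4826 = 0.0273 kg/m³.

0.0273 kg/m³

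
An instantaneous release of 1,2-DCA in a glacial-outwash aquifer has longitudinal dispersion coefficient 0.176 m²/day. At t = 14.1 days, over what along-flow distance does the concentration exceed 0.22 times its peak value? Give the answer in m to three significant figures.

The plume is Gaussian with σ = √(2Dt) = √(2 × 0.176 × 14.1) = 2.228 m.
C/C_peak = exp(−Δx²/(2σ²)) = 0.22 ⇒ Δx = σ·√(−2 ln 0.22) = 2.228 × 1.740 = 3.877 m.
Width = 2Δx = 7.75 m.

7.75 m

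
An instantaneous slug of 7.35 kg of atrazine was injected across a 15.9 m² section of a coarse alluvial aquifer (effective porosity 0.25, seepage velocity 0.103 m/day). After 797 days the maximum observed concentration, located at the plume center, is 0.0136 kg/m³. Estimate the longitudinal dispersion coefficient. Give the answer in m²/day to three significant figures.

At the plume center C_max = M/(n_e·A·√(4πDt)), so D = M²/(4πt·(n_e·A·C_max)²).
n_e·A·C_max = 0.25 × 15.9 × 0.0136 = 0.05406 kg/m.
D = 7.35²/(4π × 797 × 0.05406²) = 1.85 m²/day.

1.85 m²/day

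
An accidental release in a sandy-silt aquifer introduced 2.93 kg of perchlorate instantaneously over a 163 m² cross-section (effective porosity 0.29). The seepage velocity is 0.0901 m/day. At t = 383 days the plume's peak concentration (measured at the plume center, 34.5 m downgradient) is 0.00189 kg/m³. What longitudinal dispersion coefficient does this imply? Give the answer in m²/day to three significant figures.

0.223 m²/day

At the plume center C_max = M/(n_e·A·√(4πDt)), so D = M²/(4πt·(n_e·A·C_max)²).
n_e·A·C_max = 0.29 × 163 × 0.00189 = 0.08934 kg/m.
D = 2.93²/(4π × 383 × 0.08934²) = 0.223 m²/day.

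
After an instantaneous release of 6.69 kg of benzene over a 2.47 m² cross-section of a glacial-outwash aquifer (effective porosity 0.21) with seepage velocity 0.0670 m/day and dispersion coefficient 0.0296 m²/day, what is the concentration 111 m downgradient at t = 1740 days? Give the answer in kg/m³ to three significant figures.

0.436 kg/m³

For an instantaneous plane source, C(x,t) = M/(n_e·A·√(4πDt)) · exp(−(x−vt)²/(4Dt)), with n_e·A the pore (flow) area.
Plume center vt = 0.0670 × 1740 = 116.58 m, so the well at 111 m is 5.58 m upgradient of the peak.
√(4πDt) = 25.44 m, giving peak height M/(n_e·A·√(4πDt)) = 6.69/(0.21 × 2.47 × 25.44) = 0.5070 kg/m³.
(x−vt)²/(4Dt) = (-5.58)²/(4 × 0.0296 × 1740) = 0.1511; exp(−0.1511) = 0.8598.
C = 0.5070 × 0.8598 = 0.436 kg/m³.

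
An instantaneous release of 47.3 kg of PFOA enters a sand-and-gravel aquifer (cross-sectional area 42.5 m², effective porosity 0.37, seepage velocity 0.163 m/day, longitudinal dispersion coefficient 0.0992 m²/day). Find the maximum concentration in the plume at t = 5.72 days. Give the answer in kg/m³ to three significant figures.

1.13 kg/m³

The peak of an instantaneous 1D plume sits at x = vt; there the Gaussian factor is 1 and C_max = M/(n_e·A·√(4πDt)), where n_e·A is the pore area the mass is dissolved in.
√(4πDt) = √(4π × 0.0992 × 5.72) = 2.670 m, so C_max = 47.3/(0.37 × 42.5 × 2.670) = 1.13 kg/m³.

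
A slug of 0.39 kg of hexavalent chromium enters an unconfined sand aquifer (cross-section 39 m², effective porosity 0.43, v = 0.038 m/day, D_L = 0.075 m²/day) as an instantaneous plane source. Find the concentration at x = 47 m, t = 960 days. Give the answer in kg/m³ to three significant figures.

For an instantaneous plane source, C(x,t) = M/(n_e·A·√(4πDt)) · exp(−(x−vt)²/(4Dt)), with n_e·A the pore (flow) area.
Plume center vt = 0.038 × 960 = 36.48 m, so the well at 47 m is 10.52 m downgradient of the peak.
√(4πDt) = 30.08 m, giving peak height M/(n_e·A·√(4πDt)) = 0.39/(0.43 × 39 × 30.08) = 0.0007731 kg/m³.
(x−vt)²/(4Dt) = (10.52)²/(4 × 0.075 × 960) = 0.3843; exp(−0.3843) = 0.6809.
C = 0.0007731 × 0.6809 = 0.000526 kg/m³.

0.000526 kg/m³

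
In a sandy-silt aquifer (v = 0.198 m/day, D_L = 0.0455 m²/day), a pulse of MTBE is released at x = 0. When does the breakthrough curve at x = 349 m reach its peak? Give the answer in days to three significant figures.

For the 1D instantaneous-source solution, setting ∂C/∂t = 0 at fixed x gives v²t² + 2Dt − x² = 0, so t = (√(D² + v²x²) − D)/v².
√(D² + v²x²) = √(0.0455² + 0.198² × 349²) = 69.10; v² = 0.039204.
t = (69.10 − 0.0455)/0.039204 = 1760 days (vs. the pure-advection estimate x/v = 1760 d).

1760 days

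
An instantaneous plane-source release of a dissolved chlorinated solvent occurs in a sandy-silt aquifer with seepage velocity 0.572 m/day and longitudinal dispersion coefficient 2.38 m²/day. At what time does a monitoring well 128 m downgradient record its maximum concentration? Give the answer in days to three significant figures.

For the 1D instantaneous-source solution, setting ∂C/∂t = 0 at fixed x gives v²t² + 2Dt − x² = 0, so t = (√(D² + v²x²) − D)/v².
√(D² + v²x²) = √(2.38² + 0.572² × 128²) = 73.25; v² = 0.327184.
t = (73.25 − 2.38)/0.327184 = 217 days (vs. the pure-advection estimate x/v = 224 d).

217 days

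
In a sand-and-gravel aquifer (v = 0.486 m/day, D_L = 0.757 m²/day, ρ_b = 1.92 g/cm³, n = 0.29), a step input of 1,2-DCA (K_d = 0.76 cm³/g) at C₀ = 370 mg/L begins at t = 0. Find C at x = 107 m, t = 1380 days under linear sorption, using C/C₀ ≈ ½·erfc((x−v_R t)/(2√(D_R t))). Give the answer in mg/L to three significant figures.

218 mg/L

Retardation factor R = 1 + ρ_b·K_d/n = 1 + 1.92 × 0.76/0.29 = 6.032.
Sorption retards both mechanisms: v_R = v/R = 0.08057 m/day, D_R = D/R = 0.1255 m²/day.
v_R·t = 0.08057 × 1380 = 111.1866 m; 2√(D_R t) = 26.32 m; argument = (107 − 111.1866)/26.32 = -0.1591.
C = C₀ × ½·erfc(-0.1591) = 370 × 0.5890 = 218 mg/L.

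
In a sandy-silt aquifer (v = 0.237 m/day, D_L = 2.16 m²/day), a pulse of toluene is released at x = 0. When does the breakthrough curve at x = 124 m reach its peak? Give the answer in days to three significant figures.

486 days

For the 1D instantaneous-source solution, setting ∂C/∂t = 0 at fixed x gives v²t² + 2Dt − x² = 0, so t = (√(D² + v²x²) − D)/v².
√(D² + v²x²) = √(2.16² + 0.237² × 124²) = 29.47; v² = 0.056169.
t = (29.47 − 2.16)/0.056169 = 486 days (vs. the pure-advection estimate x/v = 523 d).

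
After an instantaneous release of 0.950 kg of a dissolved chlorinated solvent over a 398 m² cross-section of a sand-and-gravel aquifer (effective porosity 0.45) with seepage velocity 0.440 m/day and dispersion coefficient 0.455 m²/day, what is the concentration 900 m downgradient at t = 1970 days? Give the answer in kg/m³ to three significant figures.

For an instantaneous plane source, C(x,t) = M/(n_e·A·√(4πDt)) · exp(−(x−vt)²/(4Dt)), with n_e·A the pore (flow) area.
Plume center vt = 0.440 × 1970 = 866.8 m, so the well at 900 m is 33.2 m downgradient of the peak.
√(4πDt) = 106.1 m, giving peak height M/(n_e·A·√(4πDt)) = 0.950/(0.45 × 398 × 106.1) = 4.999e-05 kg/m³.
(x−vt)²/(4Dt) = (33.2)²/(4 × 0.455 × 1970) = 0.3074; exp(−0.3074) = 0.7354.
C = 4.999e-05 × 0.7354 = 3.68e-05 kg/m³.

3.68e-05 kg/m³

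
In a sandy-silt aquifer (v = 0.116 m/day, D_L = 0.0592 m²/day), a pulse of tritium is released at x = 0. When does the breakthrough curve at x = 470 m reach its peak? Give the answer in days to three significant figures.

4050 days

For the 1D instantaneous-source solution, setting ∂C/∂t = 0 at fixed x gives v²t² + 2Dt − x² = 0, so t = (√(D² + v²x²) − D)/v².
√(D² + v²x²) = √(0.0592² + 0.116² × 470²) = 54.52; v² = 0.013456.
t = (54.52 − 0.0592)/0.013456 = 4050 days (vs. the pure-advection estimate x/v = 4050 d).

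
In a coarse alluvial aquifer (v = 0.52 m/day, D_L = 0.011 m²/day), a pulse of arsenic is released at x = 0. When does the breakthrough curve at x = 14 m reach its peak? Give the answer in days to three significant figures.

For the 1D instantaneous-source solution, setting ∂C/∂t = 0 at fixed x gives v²t² + 2Dt − x² = 0, so t = (√(D² + v²x²) − D)/v².
√(D² + v²x²) = √(0.011² + 0.52² × 14²) = 7.280; v² = 0.2704.
t = (7.280 − 0.011)/0.2704 = 26.9 days (vs. the pure-advection estimate x/v = 26.9 d).

26.9 days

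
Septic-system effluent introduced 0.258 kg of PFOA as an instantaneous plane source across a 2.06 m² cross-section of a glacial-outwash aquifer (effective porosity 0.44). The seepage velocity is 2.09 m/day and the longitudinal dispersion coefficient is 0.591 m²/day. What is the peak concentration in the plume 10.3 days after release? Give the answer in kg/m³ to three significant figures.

The peak of an instantaneous 1D plume sits at x = vt; there the Gaussian factor is 1 and C_max = M/(n_e·A·√(4πDt)), where n_e·A is the pore area the mass is dissolved in.
√(4πDt) = √(4π × 0.591 × 10.3) = 8.746 m, so C_max = 0.258/(0.44 × 2.06 × 8.746) = 0.0325 kg/m³.

0.0325 kg/m³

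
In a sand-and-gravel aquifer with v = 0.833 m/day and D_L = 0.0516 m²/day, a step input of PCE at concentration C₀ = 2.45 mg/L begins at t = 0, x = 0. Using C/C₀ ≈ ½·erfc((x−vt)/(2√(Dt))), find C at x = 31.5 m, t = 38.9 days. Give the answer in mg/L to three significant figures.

1.65 mg/L

For a continuous step input, C/C₀ ≈ ½·erfc((x−vt)/(2√(Dt))).
vt = 0.833 × 38.9 = 32.4037 m and 2√(Dt) = 2√(0.0516 × 38.9) = 2.834 m.
Argument (x−vt)/(2√(Dt)) = (31.5 − 32.4037)/2.834 = -0.3189; ½·erfc(-0.3189) = 0.6740.
C = 2.45 × 0.6740 = 1.65 mg/L.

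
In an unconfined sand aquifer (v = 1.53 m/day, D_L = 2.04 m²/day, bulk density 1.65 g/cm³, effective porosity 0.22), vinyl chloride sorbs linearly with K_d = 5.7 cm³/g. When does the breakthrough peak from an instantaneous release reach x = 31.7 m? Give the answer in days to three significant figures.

869 days

Retardation factor R = 1 + ρ_b·K_d/n = 1 + 1.65 × 5.7/0.22 = 43.75.
Sorption retards both mechanisms: v_R = v/R = 0.03497 m/day, D_R = D/R = 0.04663 m²/day.
Peak time from v_R²t² + 2D_R t − x² = 0: t = (√(D_R² + v_R²x²) − D_R)/v_R².
√(D_R² + v_R²x²) = √(0.04663² + 0.03497² × 31.7²) = 1.110; v_R² = 0.001223.
t = (1.110 − 0.04663)/0.001223 = 869 days.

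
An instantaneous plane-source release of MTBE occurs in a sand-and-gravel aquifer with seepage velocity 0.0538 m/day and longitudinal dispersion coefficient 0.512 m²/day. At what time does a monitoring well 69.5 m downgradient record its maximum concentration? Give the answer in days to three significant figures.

For the 1D instantaneous-source solution, setting ∂C/∂t = 0 at fixed x gives v²t² + 2Dt − x² = 0, so t = (√(D² + v²x²) − D)/v².
√(D² + v²x²) = √(0.512² + 0.0538² × 69.5²) = 3.774; v² = 0.00289444.
t = (3.774 − 0.512)/0.00289444 = 1130 days (vs. the pure-advection estimate x/v = 1290 d).

1130 days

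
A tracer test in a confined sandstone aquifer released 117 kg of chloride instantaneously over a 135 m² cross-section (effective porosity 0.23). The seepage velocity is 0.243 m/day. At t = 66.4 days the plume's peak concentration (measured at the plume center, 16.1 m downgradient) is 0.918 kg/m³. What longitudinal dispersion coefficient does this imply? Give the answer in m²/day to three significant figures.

At the plume center C_max = M/(n_e·A·√(4πDt)), so D = M²/(4πt·(n_e·A·C_max)²).
n_e·A·C_max = 0.23 × 135 × 0.918 = 28.50 kg/m.
D = 117²/(4π × 66.4 × 28.50²) = 0.0202 m²/day.

0.0202 m²/day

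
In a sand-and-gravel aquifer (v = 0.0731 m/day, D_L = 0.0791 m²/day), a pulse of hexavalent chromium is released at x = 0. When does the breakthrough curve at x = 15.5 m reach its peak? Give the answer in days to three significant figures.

198 days

For the 1D instantaneous-source solution, setting ∂C/∂t = 0 at fixed x gives v²t² + 2Dt − x² = 0, so t = (√(D² + v²x²) − D)/v².
√(D² + v²x²) = √(0.0791² + 0.0731² × 15.5²) = 1.136; v² = 0.00534361.
t = (1.136 − 0.0791)/0.00534361 = 198 days (vs. the pure-advection estimate x/v = 212 d).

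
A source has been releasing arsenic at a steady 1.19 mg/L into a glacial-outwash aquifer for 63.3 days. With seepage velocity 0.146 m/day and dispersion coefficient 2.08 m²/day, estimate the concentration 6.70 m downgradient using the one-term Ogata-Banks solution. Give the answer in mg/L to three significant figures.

For a continuous step input, C/C₀ ≈ ½·erfc((x−vt)/(2√(Dt))).
vt = 0.146 × 63.3 = 9.2418 m and 2√(Dt) = 2√(2.08 × 63.3) = 22.95 m.
Argument (x−vt)/(2√(Dt)) = (6.70 − 9.2418)/22.95 = -0.1108; ½·erfc(-0.1108) = 0.5623.
C = 1.19 × 0.5623 = 0.669 mg/L.

0.669 mg/L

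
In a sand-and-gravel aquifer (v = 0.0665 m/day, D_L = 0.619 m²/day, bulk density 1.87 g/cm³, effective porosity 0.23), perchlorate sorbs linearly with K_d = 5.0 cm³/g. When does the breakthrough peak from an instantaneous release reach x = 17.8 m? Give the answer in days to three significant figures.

Retardation factor R = 1 + ρ_b·K_d/n = 1 + 1.87 × 5.0/0.23 = 41.65.
Sorption retards both mechanisms: v_R = v/R = 0.001597 m/day, D_R = D/R = 0.01486 m²/day.
Peak time from v_R²t² + 2D_R t − x² = 0: t = (√(D_R² + v_R²x²) − D_R)/v_R².
√(D_R² + v_R²x²) = √(0.01486² + 0.001597² × 17.8²) = 0.03208; v_R² = 2.550e-06.
t = (0.03208 − 0.01486)/2.550e-06 = 6750 days.

6750 days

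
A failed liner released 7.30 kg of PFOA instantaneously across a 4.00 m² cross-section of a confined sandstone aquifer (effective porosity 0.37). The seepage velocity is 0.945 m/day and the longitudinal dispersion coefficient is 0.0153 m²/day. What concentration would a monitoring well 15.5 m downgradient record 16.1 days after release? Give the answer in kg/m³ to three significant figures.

For an instantaneous plane source, C(x,t) = M/(n_e·A·√(4πDt)) · exp(−(x−vt)²/(4Dt)), with n_e·A the pore (flow) area.
Plume center vt = 0.945 × 16.1 = 15.2145 m, so the well at 15.5 m is 0.2855 m downgradient of the peak.
√(4πDt) = 1.759 m, giving peak height M/(n_e·A·√(4πDt)) = 7.30/(0.37 × 4.00 × 1.759) = 2.804 kg/m³.
(x−vt)²/(4Dt) = (0.2855)²/(4 × 0.0153 × 16.1) = 0.08272; exp(−0.08272) = 0.9206.
C = 2.804 × 0.9206 = 2.58 kg/m³.

2.58 kg/m³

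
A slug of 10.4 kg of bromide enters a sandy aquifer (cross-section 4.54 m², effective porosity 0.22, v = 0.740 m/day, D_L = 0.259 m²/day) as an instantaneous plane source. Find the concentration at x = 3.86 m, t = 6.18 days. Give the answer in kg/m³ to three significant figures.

2.14 kg/m³

For an instantaneous plane source, C(x,t) = M/(n_e·A·√(4πDt)) · exp(−(x−vt)²/(4Dt)), with n_e·A the pore (flow) area.
Plume center vt = 0.740 × 6.18 = 4.5732 m, so the well at 3.86 m is 0.7132 m upgradient of the peak.
√(4πDt) = 4.485 m, giving peak height M/(n_e·A·√(4πDt)) = 10.4/(0.22 × 4.54 × 4.485) = 2.322 kg/m³.
(x−vt)²/(4Dt) = (-0.7132)²/(4 × 0.259 × 6.18) = 0.07945; exp(−0.07945) = 0.9236.
C = 2.322 × 0.9236 = 2.14 kg/m³.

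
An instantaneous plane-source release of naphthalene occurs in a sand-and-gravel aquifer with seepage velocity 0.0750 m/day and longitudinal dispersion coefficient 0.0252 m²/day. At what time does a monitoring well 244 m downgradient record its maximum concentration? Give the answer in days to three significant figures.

For the 1D instantaneous-source solution, setting ∂C/∂t = 0 at fixed x gives v²t² + 2Dt − x² = 0, so t = (√(D² + v²x²) − D)/v².
√(D² + v²x²) = √(0.0252² + 0.0750² × 244²) = 18.30; v² = 0.005625.
t = (18.30 − 0.0252)/0.005625 = 3250 days (vs. the pure-advection estimate x/v = 3250 d).

3250 days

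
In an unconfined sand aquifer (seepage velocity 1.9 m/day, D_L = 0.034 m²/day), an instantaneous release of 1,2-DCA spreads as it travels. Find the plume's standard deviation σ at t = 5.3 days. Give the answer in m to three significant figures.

0.600 m

Dispersive spreading gives a Gaussian with σ² = 2Dt; advection only shifts the center.
σ = √(2 × 0.034 × 5.3) = 0.600 m.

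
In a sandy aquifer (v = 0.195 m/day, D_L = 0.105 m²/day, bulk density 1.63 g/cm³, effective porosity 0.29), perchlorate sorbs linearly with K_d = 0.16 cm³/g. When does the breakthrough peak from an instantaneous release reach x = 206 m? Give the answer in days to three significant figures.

Retardation factor R = 1 + ρ_b·K_d/n = 1 + 1.63 × 0.16/0.29 = 1.899.
Sorption retards both mechanisms: v_R = v/R = 0.1027 m/day, D_R = D/R = 0.05529 m²/day.
Peak time from v_R²t² + 2D_R t − x² = 0: t = (√(D_R² + v_R²x²) − D_R)/v_R².
√(D_R² + v_R²x²) = √(0.05529² + 0.1027² × 206²) = 21.16; v_R² = 0.01055.
t = (21.16 − 0.05529)/0.01055 = 2000 days.

2000 days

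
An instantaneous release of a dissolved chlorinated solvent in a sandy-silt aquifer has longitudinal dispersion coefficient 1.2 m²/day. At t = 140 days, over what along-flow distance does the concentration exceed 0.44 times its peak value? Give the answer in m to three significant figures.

The plume is Gaussian with σ = √(2Dt) = √(2 × 1.2 × 140) = 18.33 m.
C/C_peak = exp(−Δx²/(2σ²)) = 0.44 ⇒ Δx = σ·√(−2 ln 0.44) = 18.33 × 1.281 = 23.48 m.
Width = 2Δx = 47.0 m.

47.0 m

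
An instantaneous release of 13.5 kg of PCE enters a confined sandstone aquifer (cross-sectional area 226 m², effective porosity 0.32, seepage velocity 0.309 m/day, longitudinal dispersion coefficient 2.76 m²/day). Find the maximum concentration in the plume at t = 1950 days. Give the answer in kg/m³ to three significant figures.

0.000718 kg/m³

The peak of an instantaneous 1D plume sits at x = vt; there the Gaussian factor is 1 and C_max = M/(n_e·A·√(4πDt)), where n_e·A is the pore area the mass is dissolved in.
√(4πDt) = √(4π × 2.76 × 1950) = 260.1 m, so C_max = 13.5/(0.32 × 226 × 260.1) = 0.000718 kg/m³.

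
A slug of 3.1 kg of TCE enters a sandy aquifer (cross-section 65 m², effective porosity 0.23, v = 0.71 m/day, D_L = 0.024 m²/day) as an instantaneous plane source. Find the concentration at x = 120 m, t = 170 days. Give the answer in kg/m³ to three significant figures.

0.0281 kg/m³

For an instantaneous plane source, C(x,t) = M/(n_e·A·√(4πDt)) · exp(−(x−vt)²/(4Dt)), with n_e·A the pore (flow) area.
Plume center vt = 0.71 × 170 = 120.7 m, so the well at 120 m is 0.7 m upgradient of the peak.
√(4πDt) = 7.160 m, giving peak height M/(n_e·A·√(4πDt)) = 3.1/(0.23 × 65 × 7.160) = 0.02896 kg/m³.
(x−vt)²/(4Dt) = (-0.7)²/(4 × 0.024 × 170) = 0.03002; exp(−0.03002) = 0.9704.
C = 0.02896 × 0.9704 = 0.0281 kg/m³.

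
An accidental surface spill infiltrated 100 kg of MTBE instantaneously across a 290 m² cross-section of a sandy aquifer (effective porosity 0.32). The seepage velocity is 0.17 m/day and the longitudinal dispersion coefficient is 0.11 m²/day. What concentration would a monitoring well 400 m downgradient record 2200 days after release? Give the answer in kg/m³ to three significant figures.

For an instantaneous plane source, C(x,t) = M/(n_e·A·√(4πDt)) · exp(−(x−vt)²/(4Dt)), with n_e·A the pore (flow) area.
Plume center vt = 0.17 × 2200 = 374 m, so the well at 400 m is 26 m downgradient of the peak.
√(4πDt) = 55.15 m, giving peak height M/(n_e·A·√(4πDt)) = 100/(0.32 × 290 × 55.15) = 0.01954 kg/m³.
(x−vt)²/(4Dt) = (26)²/(4 × 0.11 × 2200) = 0.6983; exp(−0.6983) = 0.4974.
C = 0.01954 × 0.4974 = 0.00972 kg/m³.

0.00972 kg/m³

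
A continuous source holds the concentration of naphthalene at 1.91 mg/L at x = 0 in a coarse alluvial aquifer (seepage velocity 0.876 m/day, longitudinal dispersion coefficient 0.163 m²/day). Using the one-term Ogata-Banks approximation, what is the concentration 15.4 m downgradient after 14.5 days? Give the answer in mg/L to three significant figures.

0.205 mg/L

For a continuous step input, C/C₀ ≈ ½·erfc((x−vt)/(2√(Dt))).
vt = 0.876 × 14.5 = 12.702 m and 2√(Dt) = 2√(0.163 × 14.5) = 3.075 m.
Argument (x−vt)/(2√(Dt)) = (15.4 − 12.702)/3.075 = 0.8774; ½·erfc(0.8774) = 0.1073.
C = 1.91 × 0.1073 = 0.205 mg/L.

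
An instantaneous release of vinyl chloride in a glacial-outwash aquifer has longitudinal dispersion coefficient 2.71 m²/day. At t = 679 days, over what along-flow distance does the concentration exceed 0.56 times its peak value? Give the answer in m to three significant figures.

The plume is Gaussian with σ = √(2Dt) = √(2 × 2.71 × 679) = 60.66 m.
C/C_peak = exp(−Δx²/(2σ²)) = 0.56 ⇒ Δx = σ·√(−2 ln 0.56) = 60.66 × 1.077 = 65.33 m.
Width = 2Δx = 131 m.

131 m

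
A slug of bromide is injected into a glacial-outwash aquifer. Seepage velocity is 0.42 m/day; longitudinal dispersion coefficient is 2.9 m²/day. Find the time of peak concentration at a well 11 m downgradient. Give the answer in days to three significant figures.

For the 1D instantaneous-source solution, setting ∂C/∂t = 0 at fixed x gives v²t² + 2Dt − x² = 0, so t = (√(D² + v²x²) − D)/v².
√(D² + v²x²) = √(2.9² + 0.42² × 11²) = 5.455; v² = 0.1764.
t = (5.455 − 2.9)/0.1764 = 14.5 days (vs. the pure-advection estimate x/v = 26.2 d).

14.5 days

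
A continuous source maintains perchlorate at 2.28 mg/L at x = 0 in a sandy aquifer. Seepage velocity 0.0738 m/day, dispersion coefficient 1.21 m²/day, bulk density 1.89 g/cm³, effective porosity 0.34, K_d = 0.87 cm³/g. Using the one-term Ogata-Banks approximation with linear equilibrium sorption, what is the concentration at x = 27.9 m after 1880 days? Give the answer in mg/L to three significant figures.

Retardation factor R = 1 + ρ_b·K_d/n = 1 + 1.89 × 0.87/0.34 = 5.836.
Sorption retards both mechanisms: v_R = v/R = 0.01265 m/day, D_R = D/R = 0.2073 m²/day.
v_R·t = 0.01265 × 1880 = 23.782 m; 2√(D_R t) = 39.48 m; argument = (27.9 − 23.782)/39.48 = 0.1043.
C = C₀ × ½·erfc(0.1043) = 2.28 × 0.4414 = 1.01 mg/L.

1.01 mg/L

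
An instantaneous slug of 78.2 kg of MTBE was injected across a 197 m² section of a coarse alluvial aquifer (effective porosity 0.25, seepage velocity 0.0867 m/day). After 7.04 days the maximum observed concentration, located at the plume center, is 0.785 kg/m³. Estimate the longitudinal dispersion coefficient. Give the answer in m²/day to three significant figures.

At the plume center C_max = M/(n_e·A·√(4πDt)), so D = M²/(4πt·(n_e·A·C_max)²).
n_e·A·C_max = 0.25 × 197 × 0.785 = 38.66 kg/m.
D = 78.2²/(4π × 7.04 × 38.66²) = 0.0462 m²/day.

0.0462 m²/day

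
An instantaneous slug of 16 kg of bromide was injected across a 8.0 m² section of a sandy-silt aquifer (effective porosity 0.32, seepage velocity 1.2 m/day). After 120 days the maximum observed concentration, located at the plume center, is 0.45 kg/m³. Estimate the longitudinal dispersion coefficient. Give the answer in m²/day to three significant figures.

0.128 m²/day

At the plume center C_max = M/(n_e·A·√(4πDt)), so D = M²/(4πt·(n_e·A·C_max)²).
n_e·A·C_max = 0.32 × 8.0 × 0.45 = 1.152 kg/m.
D = 16²/(4π × 120 × 1.152²) = 0.128 m²/day.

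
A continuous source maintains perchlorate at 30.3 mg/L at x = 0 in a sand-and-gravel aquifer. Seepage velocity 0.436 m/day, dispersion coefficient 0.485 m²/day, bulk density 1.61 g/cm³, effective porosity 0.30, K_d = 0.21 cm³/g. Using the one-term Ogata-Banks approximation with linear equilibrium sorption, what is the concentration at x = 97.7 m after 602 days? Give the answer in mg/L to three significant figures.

Retardation factor R = 1 + ρ_b·K_d/n = 1 + 1.61 × 0.21/0.30 = 2.127.
Sorption retards both mechanisms: v_R = v/R = 0.2050 m/day, D_R = D/R = 0.2280 m²/day.
v_R·t = 0.2050 × 602 = 123.41 m; 2√(D_R t) = 23.43 m; argument = (97.7 − 123.41)/23.43 = -1.097.
C = C₀ × ½·erfc(-1.097) = 30.3 × 0.9396 = 28.5 mg/L.

28.5 mg/L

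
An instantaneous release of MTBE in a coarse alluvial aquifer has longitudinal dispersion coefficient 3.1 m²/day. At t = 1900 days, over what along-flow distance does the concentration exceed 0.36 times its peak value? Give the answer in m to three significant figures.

The plume is Gaussian with σ = √(2Dt) = √(2 × 3.1 × 1900) = 108.5 m.
C/C_peak = exp(−Δx²/(2σ²)) = 0.36 ⇒ Δx = σ·√(−2 ln 0.36) = 108.5 × 1.429 = 155.0 m.
Width = 2Δx = 310 m.

310 m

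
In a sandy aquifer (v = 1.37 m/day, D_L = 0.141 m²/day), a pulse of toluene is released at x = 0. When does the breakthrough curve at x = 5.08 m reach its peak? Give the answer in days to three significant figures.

For the 1D instantaneous-source solution, setting ∂C/∂t = 0 at fixed x gives v²t² + 2Dt − x² = 0, so t = (√(D² + v²x²) − D)/v².
√(D² + v²x²) = √(0.141² + 1.37² × 5.08²) = 6.961; v² = 1.8769.
t = (6.961 − 0.141)/1.8769 = 3.63 days (vs. the pure-advection estimate x/v = 3.71 d).

3.63 days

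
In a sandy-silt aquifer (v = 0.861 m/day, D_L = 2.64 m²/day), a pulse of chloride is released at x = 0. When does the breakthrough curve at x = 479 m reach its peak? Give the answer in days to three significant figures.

For the 1D instantaneous-source solution, setting ∂C/∂t = 0 at fixed x gives v²t² + 2Dt − x² = 0, so t = (√(D² + v²x²) − D)/v².
√(D² + v²x²) = √(2.64² + 0.861² × 479²) = 412.4; v² = 0.741321.
t = (412.4 − 2.64)/0.741321 = 553 days (vs. the pure-advection estimate x/v = 556 d).

553 days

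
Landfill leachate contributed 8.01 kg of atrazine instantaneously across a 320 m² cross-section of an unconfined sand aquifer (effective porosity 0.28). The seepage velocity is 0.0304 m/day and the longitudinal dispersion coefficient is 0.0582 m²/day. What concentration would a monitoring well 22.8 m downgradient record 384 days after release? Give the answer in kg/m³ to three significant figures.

0.00134 kg/m³

For an instantaneous plane source, C(x,t) = M/(n_e·A·√(4πDt)) · exp(−(x−vt)²/(4Dt)), with n_e·A the pore (flow) area.
Plume center vt = 0.0304 × 384 = 11.6736 m, so the well at 22.8 m is 11.1264 m downgradient of the peak.
√(4πDt) = 16.76 m, giving peak height M/(n_e·A·√(4πDt)) = 8.01/(0.28 × 320 × 16.76) = 0.005334 kg/m³.
(x−vt)²/(4Dt) = (11.1264)²/(4 × 0.0582 × 384) = 1.385; exp(−1.385) = 0.2503.
C = 0.005334 × 0.2503 = 0.00134 kg/m³.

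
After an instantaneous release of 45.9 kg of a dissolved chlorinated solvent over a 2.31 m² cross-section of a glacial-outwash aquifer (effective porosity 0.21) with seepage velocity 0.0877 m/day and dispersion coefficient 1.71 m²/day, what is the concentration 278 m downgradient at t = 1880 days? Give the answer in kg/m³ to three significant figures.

For an instantaneous plane source, C(x,t) = M/(n_e·A·√(4πDt)) · exp(−(x−vt)²/(4Dt)), with n_e·A the pore (flow) area.
Plume center vt = 0.0877 × 1880 = 164.876 m, so the well at 278 m is 113.124 m downgradient of the peak.
√(4πDt) = 201.0 m, giving peak height M/(n_e·A·√(4πDt)) = 45.9/(0.21 × 2.31 × 201.0) = 0.4707 kg/m³.
(x−vt)²/(4Dt) = (113.124)²/(4 × 1.71 × 1880) = 0.9952; exp(−0.9952) = 0.3696.
C = 0.4707 × 0.3696 = 0.174 kg/m³.

0.174 kg/m³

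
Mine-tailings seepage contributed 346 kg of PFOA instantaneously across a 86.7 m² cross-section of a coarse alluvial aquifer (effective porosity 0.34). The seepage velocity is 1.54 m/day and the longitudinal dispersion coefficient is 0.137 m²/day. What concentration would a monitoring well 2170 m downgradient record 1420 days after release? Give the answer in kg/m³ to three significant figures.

0.165 kg/m³

For an instantaneous plane source, C(x,t) = M/(n_e·A·√(4πDt)) · exp(−(x−vt)²/(4Dt)), with n_e·A the pore (flow) area.
Plume center vt = 1.54 × 1420 = 2186.8 m, so the well at 2170 m is 16.8 m upgradient of the peak.
√(4πDt) = 49.44 m, giving peak height M/(n_e·A·√(4πDt)) = 346/(0.34 × 86.7 × 49.44) = 0.2374 kg/m³.
(x−vt)²/(4Dt) = (-16.8)²/(4 × 0.137 × 1420) = 0.3627; exp(−0.3627) = 0.6958.
C = 0.2374 × 0.6958 = 0.165 kg/m³.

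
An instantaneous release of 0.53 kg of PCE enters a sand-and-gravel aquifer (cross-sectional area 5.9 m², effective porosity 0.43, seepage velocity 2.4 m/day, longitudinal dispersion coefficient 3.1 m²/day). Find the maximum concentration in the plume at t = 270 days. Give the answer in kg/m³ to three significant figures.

The peak of an instantaneous 1D plume sits at x = vt; there the Gaussian factor is 1 and C_max = M/(n_e·A·√(4πDt)), where n_e·A is the pore area the mass is dissolved in.
√(4πDt) = √(4π × 3.1 × 270) = 102.6 m, so C_max = 0.53/(0.43 × 5.9 × 102.6) = 0.00204 kg/m³.

0.00204 kg/m³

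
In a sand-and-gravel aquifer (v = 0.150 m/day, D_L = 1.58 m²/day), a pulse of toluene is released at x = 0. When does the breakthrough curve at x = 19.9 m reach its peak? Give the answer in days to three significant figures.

For the 1D instantaneous-source solution, setting ∂C/∂t = 0 at fixed x gives v²t² + 2Dt − x² = 0, so t = (√(D² + v²x²) − D)/v².
√(D² + v²x²) = √(1.58² + 0.150² × 19.9²) = 3.377; v² = 0.0225.
t = (3.377 − 1.58)/0.0225 = 79.9 days (vs. the pure-advection estimate x/v = 133 d).

79.9 days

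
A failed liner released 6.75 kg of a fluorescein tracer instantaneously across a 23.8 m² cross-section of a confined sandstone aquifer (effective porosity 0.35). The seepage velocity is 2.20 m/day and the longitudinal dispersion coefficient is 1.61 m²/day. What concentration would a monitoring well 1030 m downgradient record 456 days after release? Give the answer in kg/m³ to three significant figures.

For an instantaneous plane source, C(x,t) = M/(n_e·A·√(4πDt)) · exp(−(x−vt)²/(4Dt)), with n_e·A the pore (flow) area.
Plume center vt = 2.20 × 456 = 1003.2 m, so the well at 1030 m is 26.8 m downgradient of the peak.
√(4πDt) = 96.05 m, giving peak height M/(n_e·A·√(4πDt)) = 6.75/(0.35 × 23.8 × 96.05) = 0.008436 kg/m³.
(x−vt)²/(4Dt) = (26.8)²/(4 × 1.61 × 456) = 0.2446; exp(−0.2446) = 0.7830.
C = 0.008436 × 0.7830 = 0.00661 kg/m³.

0.00661 kg/m³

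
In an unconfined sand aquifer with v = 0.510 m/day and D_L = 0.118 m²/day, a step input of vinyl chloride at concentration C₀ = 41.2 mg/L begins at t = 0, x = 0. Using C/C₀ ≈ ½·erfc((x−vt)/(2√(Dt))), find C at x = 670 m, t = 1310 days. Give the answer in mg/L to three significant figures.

18.8 mg/L

For a continuous step input, C/C₀ ≈ ½·erfc((x−vt)/(2√(Dt))).
vt = 0.510 × 1310 = 668.1 m and 2√(Dt) = 2√(0.118 × 1310) = 24.87 m.
Argument (x−vt)/(2√(Dt)) = (670 − 668.1)/24.87 = 0.07640; ½·erfc(0.07640) = 0.4570.
C = 41.2 × 0.4570 = 18.8 mg/L.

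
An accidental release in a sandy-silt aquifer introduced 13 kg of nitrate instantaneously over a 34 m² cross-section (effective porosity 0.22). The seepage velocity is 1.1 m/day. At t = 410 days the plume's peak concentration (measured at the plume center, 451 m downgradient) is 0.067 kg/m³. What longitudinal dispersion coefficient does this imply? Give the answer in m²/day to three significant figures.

0.131 m²/day

At the plume center C_max = M/(n_e·A·√(4πDt)), so D = M²/(4πt·(n_e·A·C_max)²).
n_e·A·C_max = 0.22 × 34 × 0.067 = 0.5012 kg/m.
D = 13²/(4π × 410 × 0.5012²) = 0.131 m²/day.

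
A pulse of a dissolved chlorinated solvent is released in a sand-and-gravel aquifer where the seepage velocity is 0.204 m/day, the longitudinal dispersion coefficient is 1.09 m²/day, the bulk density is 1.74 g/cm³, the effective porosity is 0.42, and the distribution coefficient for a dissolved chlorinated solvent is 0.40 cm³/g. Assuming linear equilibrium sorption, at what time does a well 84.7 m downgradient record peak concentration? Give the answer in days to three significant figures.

Retardation factor R = 1 + ρ_b·K_d/n = 1 + 1.74 × 0.40/0.42 = 2.657.
Sorption retards both mechanisms: v_R = v/R = 0.07678 m/day, D_R = D/R = 0.4102 m²/day.
Peak time from v_R²t² + 2D_R t − x² = 0: t = (√(D_R² + v_R²x²) − D_R)/v_R².
√(D_R² + v_R²x²) = √(0.4102² + 0.07678² × 84.7²) = 6.516; v_R² = 0.005895.
t = (6.516 − 0.4102)/0.005895 = 1040 days.

1040 days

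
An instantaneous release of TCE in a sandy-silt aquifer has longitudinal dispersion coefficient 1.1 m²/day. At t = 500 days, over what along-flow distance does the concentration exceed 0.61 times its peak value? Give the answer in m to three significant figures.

The plume is Gaussian with σ = √(2Dt) = √(2 × 1.1 × 500) = 33.17 m.
C/C_peak = exp(−Δx²/(2σ²)) = 0.61 ⇒ Δx = σ·√(−2 ln 0.61) = 33.17 × 0.9943 = 32.98 m.
Width = 2Δx = 66.0 m.

66.0 m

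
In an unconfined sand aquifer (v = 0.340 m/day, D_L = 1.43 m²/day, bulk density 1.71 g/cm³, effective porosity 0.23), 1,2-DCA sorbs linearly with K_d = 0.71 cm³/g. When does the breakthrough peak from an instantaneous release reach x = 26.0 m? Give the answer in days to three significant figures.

409 days

Retardation factor R = 1 + ρ_b·K_d/n = 1 + 1.71 × 0.71/0.23 = 6.279.
Sorption retards both mechanisms: v_R = v/R = 0.05415 m/day, D_R = D/R = 0.2277 m²/day.
Peak time from v_R²t² + 2D_R t − x² = 0: t = (√(D_R² + v_R²x²) − D_R)/v_R².
√(D_R² + v_R²x²) = √(0.2277² + 0.05415² × 26.0²) = 1.426; v_R² = 0.002932.
t = (1.426 − 0.2277)/0.002932 = 409 days.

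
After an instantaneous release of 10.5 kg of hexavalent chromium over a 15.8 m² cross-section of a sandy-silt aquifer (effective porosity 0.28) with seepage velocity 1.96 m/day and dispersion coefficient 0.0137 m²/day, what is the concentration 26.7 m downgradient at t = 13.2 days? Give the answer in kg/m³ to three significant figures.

0.610 kg/m³

For an instantaneous plane source, C(x,t) = M/(n_e·A·√(4πDt)) · exp(−(x−vt)²/(4Dt)), with n_e·A the pore (flow) area.
Plume center vt = 1.96 × 13.2 = 25.872 m, so the well at 26.7 m is 0.828 m downgradient of the peak.
√(4πDt) = 1.507 m, giving peak height M/(n_e·A·√(4πDt)) = 10.5/(0.28 × 15.8 × 1.507) = 1.575 kg/m³.
(x−vt)²/(4Dt) = (0.828)²/(4 × 0.0137 × 13.2) = 0.9478; exp(−0.9478) = 0.3876.
C = 1.575 × 0.3876 = 0.610 kg/m³.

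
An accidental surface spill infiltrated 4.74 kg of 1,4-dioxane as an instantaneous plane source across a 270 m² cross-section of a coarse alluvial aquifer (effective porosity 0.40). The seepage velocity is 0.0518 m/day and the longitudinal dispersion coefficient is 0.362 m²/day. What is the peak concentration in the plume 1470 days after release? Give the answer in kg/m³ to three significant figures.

0.000537 kg/m³

The peak of an instantaneous 1D plume sits at x = vt; there the Gaussian factor is 1 and C_max = M/(n_e·A·√(4πDt)), where n_e·A is the pore area the mass is dissolved in.
√(4πDt) = √(4π × 0.362 × 1470) = 81.77 m, so C_max = 4.74/(0.40 × 270 × 81.77) = 0.000537 kg/m³.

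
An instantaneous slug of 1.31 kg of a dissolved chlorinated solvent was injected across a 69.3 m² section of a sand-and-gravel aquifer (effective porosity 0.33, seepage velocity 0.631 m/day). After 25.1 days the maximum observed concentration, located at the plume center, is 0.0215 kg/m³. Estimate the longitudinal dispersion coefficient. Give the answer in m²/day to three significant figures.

At the plume center C_max = M/(n_e·A·√(4πDt)), so D = M²/(4πt·(n_e·A·C_max)²).
n_e·A·C_max = 0.33 × 69.3 × 0.0215 = 0.4917 kg/m.
D = 1.31²/(4π × 25.1 × 0.4917²) = 0.0225 m²/day.

0.0225 m²/day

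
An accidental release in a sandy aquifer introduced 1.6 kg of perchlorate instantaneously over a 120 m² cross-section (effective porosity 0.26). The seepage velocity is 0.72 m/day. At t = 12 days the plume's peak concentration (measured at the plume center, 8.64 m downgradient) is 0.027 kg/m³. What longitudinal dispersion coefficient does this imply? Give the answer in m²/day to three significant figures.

0.0239 m²/day

At the plume center C_max = M/(n_e·A·√(4πDt)), so D = M²/(4πt·(n_e·A·C_max)²).
n_e·A·C_max = 0.26 × 120 × 0.027 = 0.8424 kg/m.
D = 1.6²/(4π × 12 × 0.8424²) = 0.0239 m²/day.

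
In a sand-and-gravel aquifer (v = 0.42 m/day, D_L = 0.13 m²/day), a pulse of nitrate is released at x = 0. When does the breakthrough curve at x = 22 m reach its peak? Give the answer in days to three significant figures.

51.6 days

For the 1D instantaneous-source solution, setting ∂C/∂t = 0 at fixed x gives v²t² + 2Dt − x² = 0, so t = (√(D² + v²x²) − D)/v².
√(D² + v²x²) = √(0.13² + 0.42² × 22²) = 9.241; v² = 0.1764.
t = (9.241 − 0.13)/0.1764 = 51.6 days (vs. the pure-advection estimate x/v = 52.4 d).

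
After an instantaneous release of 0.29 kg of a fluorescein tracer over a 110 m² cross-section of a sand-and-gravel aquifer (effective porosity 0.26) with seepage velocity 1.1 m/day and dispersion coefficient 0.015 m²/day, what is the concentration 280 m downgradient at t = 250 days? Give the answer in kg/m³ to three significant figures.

0.000279 kg/m³

For an instantaneous plane source, C(x,t) = M/(n_e·A·√(4πDt)) · exp(−(x−vt)²/(4Dt)), with n_e·A the pore (flow) area.
Plume center vt = 1.1 × 250 = 275 m, so the well at 280 m is 5 m downgradient of the peak.
√(4πDt) = 6.865 m, giving peak height M/(n_e·A·√(4πDt)) = 0.29/(0.26 × 110 × 6.865) = 0.001477 kg/m³.
(x−vt)²/(4Dt) = (5)²/(4 × 0.015 × 250) = 1.667; exp(−1.667) = 0.1888.
C = 0.001477 × 0.1888 = 0.000279 kg/m³.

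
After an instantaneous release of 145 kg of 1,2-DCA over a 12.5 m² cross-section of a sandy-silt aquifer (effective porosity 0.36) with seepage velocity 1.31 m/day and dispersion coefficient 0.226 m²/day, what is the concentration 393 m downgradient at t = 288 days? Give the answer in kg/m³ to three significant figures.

0.436 kg/m³

For an instantaneous plane source, C(x,t) = M/(n_e·A·√(4πDt)) · exp(−(x−vt)²/(4Dt)), with n_e·A the pore (flow) area.
Plume center vt = 1.31 × 288 = 377.28 m, so the well at 393 m is 15.72 m downgradient of the peak.
√(4πDt) = 28.60 m, giving peak height M/(n_e·A·√(4πDt)) = 145/(0.36 × 12.5 × 28.60) = 1.127 kg/m³.
(x−vt)²/(4Dt) = (15.72)²/(4 × 0.226 × 288) = 0.9492; exp(−0.9492) = 0.3871.
C = 1.127 × 0.3871 = 0.436 kg/m³.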